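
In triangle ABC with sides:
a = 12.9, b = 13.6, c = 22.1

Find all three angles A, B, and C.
Law of cosines for each angle (a² = 166.41, b² = 184.96, c² = 488.41):
cos(A) = (b² + c² − a²)/(2bc) = (184.96 + 488.41 − 166.41)/(2·13.6·22.1) = 506.96/601.12 ≈ 0.843359  ⇒  A ≈ 32.5035°
cos(B) = (a² + c² − b²)/(2ac) = (166.41 + 488.41 − 184.96)/(2·12.9·22.1) = 469.86/570.18 ≈ 0.824056  ⇒  B ≈ 34.5071°
cos(C) = (a² + b² − c²)/(2ab) = (166.41 + 184.96 − 488.41)/(2·12.9·13.6) = -137.04/350.88 ≈ -0.390561  ⇒  C ≈ 112.989°
Check: A + B + C ≈ 180°

A = 32.5°, B = 34.51°, C = 113°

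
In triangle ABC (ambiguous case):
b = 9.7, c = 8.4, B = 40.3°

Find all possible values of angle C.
b/sin(B) = c/sin(C)  ⇒  sin(C) = c·sin(B)/b = 8.4·sin(40.3°)/9.7
sin(40.3°) ≈ 0.64679
sin(C) ≈ 8.4·0.64679/9.7 ≈ 5.43303/9.7 ≈ 0.560107
Candidate 1: C₁ = arcsin(0.560107) ≈ 34.0632°  →  A = 180° − 40.3° − 34.0632° ≈ 105.637° > 0, valid
Candidate 2: C₂ = 180° − C₁ ≈ 145.937°  →  A = 180° − 40.3° − 145.937° ≈ -6.2368° ≤ 0, not a valid triangle

C = 34.06° (one solution)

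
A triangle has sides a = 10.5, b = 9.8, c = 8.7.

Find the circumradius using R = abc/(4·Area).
First find the area with Heron's formula.
s = (10.5 + 9.8 + 8.7)/2 = 14.5
Area = √(s(s−a)(s−b)(s−c)) = √(14.5·4·4.7·5.8) ≈ √1581.08 ≈ 39.7628
abc = 10.5·9.8·8.7 = 895.23
R = abc/(4·Area) ≈ 895.23/(4·39.7628) = 895.23/159.051 ≈ 5.62857

R = 5.629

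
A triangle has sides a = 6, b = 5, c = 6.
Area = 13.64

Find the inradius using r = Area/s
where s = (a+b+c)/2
s = (6 + 5 + 6)/2 = 17/2 = 8.5
r = Area/s = 13.64/8.5 ≈ 1.60471

r = 1.605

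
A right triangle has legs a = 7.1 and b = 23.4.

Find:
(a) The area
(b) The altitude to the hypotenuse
(a) The legs are perpendicular, so Area = ½·a·b = ½·7.1·23.4 = ½·166.14 = 83.07
(b) Hypotenuse c = √(a² + b²) = √(50.41 + 547.56) = √597.97 ≈ 24.4534
    Area = ½·c·h_c  ⇒  h_c = 2·Area/c = 166.14/24.4534 ≈ 6.79414

Area = 83.07, h_c = 6.794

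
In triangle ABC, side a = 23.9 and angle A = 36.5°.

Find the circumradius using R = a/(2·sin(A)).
R = a/(2·sin(A)) = 23.9/(2·sin(36.5°))
sin(36.5°) ≈ 0.594823
R ≈ 23.9/(2·0.594823) = 23.9/1.18965 ≈ 20.09

R = 20.09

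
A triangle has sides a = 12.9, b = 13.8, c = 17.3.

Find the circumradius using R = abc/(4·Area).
First find the area with Heron's formula.
s = (12.9 + 13.8 + 17.3)/2 = 22
Area = √(s(s−a)(s−b)(s−c)) = √(22·9.1·8.2·4.7) ≈ √7715.71 ≈ 87.8391
abc = 12.9·13.8·17.3 = 3079.746
R = abc/(4·Area) ≈ 3079.746/(4·87.8391) = 3079.746/351.356 ≈ 8.7653

R = 8.765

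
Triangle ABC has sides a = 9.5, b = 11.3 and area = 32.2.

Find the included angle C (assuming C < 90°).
Area = ½·a·b·sin(C)  ⇒  sin(C) = 2·Area/(a·b) = 2·32.2/(9.5·11.3) = 64.4/107.35 ≈ 0.599907
C = arcsin(0.599907) ≈ 36.8632° (taking the acute solution since C < 90°)

C = 36.86°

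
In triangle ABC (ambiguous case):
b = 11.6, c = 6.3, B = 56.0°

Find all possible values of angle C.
b/sin(B) = c/sin(C)  ⇒  sin(C) = c·sin(B)/b = 6.3·sin(56.0°)/11.6
sin(56.0°) ≈ 0.829038
sin(C) ≈ 6.3·0.829038/11.6 ≈ 5.22294/11.6 ≈ 0.450253
Candidate 1: C₁ = arcsin(0.450253) ≈ 26.7599°  →  A = 180° − 56.0° − 26.7599° ≈ 97.2401° > 0, valid
Candidate 2: C₂ = 180° − C₁ ≈ 153.24°  →  A = 180° − 56.0° − 153.24° ≈ -29.2401° ≤ 0, not a valid triangle

C = 26.76° (one solution)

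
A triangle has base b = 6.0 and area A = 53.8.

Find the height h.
A = ½·b·h  ⇒  h = 2A/b = 2·53.8/6.0 = 107.6/6.0 ≈ 17.9333

h = 17.93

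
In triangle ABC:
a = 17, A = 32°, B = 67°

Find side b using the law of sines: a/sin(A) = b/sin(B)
a/sin(A) = b/sin(B)  ⇒  b = a·sin(B)/sin(A) = 17·sin(67°)/sin(32°)
sin(67°) ≈ 0.920505, sin(32°) ≈ 0.529919
b ≈ 17·0.920505/0.529919 ≈ 15.6486/0.529919 ≈ 29.5301

b = 29.53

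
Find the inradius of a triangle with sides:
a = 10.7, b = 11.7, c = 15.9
r = Area/s where s is the semi-perimeter.
s = (10.7 + 11.7 + 15.9)/2 = 38.3/2 = 19.15
Area = √(s(s−a)(s−b)(s−c)) = √(19.15·8.45·7.45·3.25) ≈ √3918.01 ≈ 62.594
r ≈ 62.594/19.15 ≈ 3.26862

r = 3.269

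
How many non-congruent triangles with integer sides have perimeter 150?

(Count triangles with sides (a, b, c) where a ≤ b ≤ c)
Let a ≤ b ≤ c with a + b + c = 150. The only binding inequality is a + b > c, i.e. 150 − c > c, so c < 150/2; and c ≥ 150/3 since c is the largest side.
So 50 ≤ c ≤ 74. For each c, b runs from ⌈(150 − c)/2⌉ up to c (then a = 150 − b − c satisfies 1 ≤ a ≤ b automatically), giving c − ⌈(150 − c)/2⌉ + 1 choices.
Summing over c: 1 + 2 + 4 + 5 + … + 35 + 37  (25 terms, c = 50, …, 74) = 469
Check (closed form: nearest integer to p²/48 for even p, (p+3)²/48 for odd p): 150²/48 = 22500/48 ≈ 468.75 → 469

469 triangles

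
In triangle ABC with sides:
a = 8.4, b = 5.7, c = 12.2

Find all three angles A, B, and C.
Law of cosines for each angle (a² = 70.56, b² = 32.49, c² = 148.84):
cos(A) = (b² + c² − a²)/(2bc) = (32.49 + 148.84 − 70.56)/(2·5.7·12.2) = 110.77/139.08 ≈ 0.796448  ⇒  A ≈ 37.2078°
cos(B) = (a² + c² − b²)/(2ac) = (70.56 + 148.84 − 32.49)/(2·8.4·12.2) = 186.91/204.96 ≈ 0.911934  ⇒  B ≈ 24.226°
cos(C) = (a² + b² − c²)/(2ab) = (70.56 + 32.49 − 148.84)/(2·8.4·5.7) = -45.79/95.76 ≈ -0.478175  ⇒  C ≈ 118.566°
Check: A + B + C ≈ 180°

A = 37.21°, B = 24.23°, C = 118.6°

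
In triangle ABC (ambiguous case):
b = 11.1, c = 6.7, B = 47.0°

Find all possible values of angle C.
b/sin(B) = c/sin(C)  ⇒  sin(C) = c·sin(B)/b = 6.7·sin(47.0°)/11.1
sin(47.0°) ≈ 0.731354
sin(C) ≈ 6.7·0.731354/11.1 ≈ 4.90007/11.1 ≈ 0.441448
Candidate 1: C₁ = arcsin(0.441448) ≈ 26.1963°  →  A = 180° − 47.0° − 26.1963° ≈ 106.804° > 0, valid
Candidate 2: C₂ = 180° − C₁ ≈ 153.804°  →  A = 180° − 47.0° − 153.804° ≈ -20.8037° ≤ 0, not a valid triangle

C = 26.2° (one solution)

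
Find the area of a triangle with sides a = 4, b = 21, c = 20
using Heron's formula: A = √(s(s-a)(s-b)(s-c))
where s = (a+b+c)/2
s = (4 + 21 + 20)/2 = 45/2 = 22.5
s − a = 18.5, s − b = 1.5, s − c = 2.5
s(s−a)(s−b)(s−c) = 22.5·18.5·1.5·2.5 = 1560.9375
Area = √1560.9375 ≈ 39.5087

s = 22.5, Area = 39.51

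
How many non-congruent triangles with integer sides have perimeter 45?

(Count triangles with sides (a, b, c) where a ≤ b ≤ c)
Let a ≤ b ≤ c with a + b + c = 45. The only binding inequality is a + b > c, i.e. 45 − c > c, so c < 45/2; and c ≥ 45/3 since c is the largest side.
So 15 ≤ c ≤ 22. For each c, b runs from ⌈(45 − c)/2⌉ up to c (then a = 45 − b − c satisfies 1 ≤ a ≤ b automatically), giving c − ⌈(45 − c)/2⌉ + 1 choices.
Summing over c: 1 + 2 + 4 + 5 + 7 + 8 + 10 + 11 = 48
Check (closed form: nearest integer to p²/48 for even p, (p+3)²/48 for odd p): (45+3)²/48 = 48²/48 = 2304/48 ≈ 48.00 → 48

48 triangles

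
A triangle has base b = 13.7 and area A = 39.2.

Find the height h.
A = ½·b·h  ⇒  h = 2A/b = 2·39.2/13.7 = 78.4/13.7 ≈ 5.72263

h = 5.723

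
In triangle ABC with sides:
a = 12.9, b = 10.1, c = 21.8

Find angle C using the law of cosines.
c² = a² + b² − 2ab·cos(C)  ⇒  cos(C) = (a² + b² − c²)/(2ab)
cos(C) = (12.9² + 10.1² − 21.8²)/(2·12.9·10.1) = (166.41 + 102.01 − 475.24)/260.58 = -206.82/260.58 ≈ -0.793691
C = arccos(-0.793691) ≈ 142.532°

C = 142.5°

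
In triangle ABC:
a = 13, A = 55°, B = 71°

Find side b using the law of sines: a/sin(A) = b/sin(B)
a/sin(A) = b/sin(B)  ⇒  b = a·sin(B)/sin(A) = 13·sin(71°)/sin(55°)
sin(71°) ≈ 0.945519, sin(55°) ≈ 0.819152
b ≈ 13·0.945519/0.819152 ≈ 12.2917/0.819152 ≈ 15.0054

b = 15.01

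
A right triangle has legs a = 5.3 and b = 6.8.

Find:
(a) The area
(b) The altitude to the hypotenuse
(a) The legs are perpendicular, so Area = ½·a·b = ½·5.3·6.8 = ½·36.04 = 18.02
(b) Hypotenuse c = √(a² + b²) = √(28.09 + 46.24) = √74.33 ≈ 8.62148
    Area = ½·c·h_c  ⇒  h_c = 2·Area/c = 36.04/8.62148 ≈ 4.18025

Area = 18.02, h_c = 4.18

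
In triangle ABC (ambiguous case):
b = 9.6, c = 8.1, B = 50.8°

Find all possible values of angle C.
b/sin(B) = c/sin(C)  ⇒  sin(C) = c·sin(B)/b = 8.1·sin(50.8°)/9.6
sin(50.8°) ≈ 0.774944
sin(C) ≈ 8.1·0.774944/9.6 ≈ 6.27705/9.6 ≈ 0.653859
Candidate 1: C₁ = arcsin(0.653859) ≈ 40.8332°  →  A = 180° − 50.8° − 40.8332° ≈ 88.3668° > 0, valid
Candidate 2: C₂ = 180° − C₁ ≈ 139.167°  →  A = 180° − 50.8° − 139.167° ≈ -9.9668° ≤ 0, not a valid triangle

C = 40.83° (one solution)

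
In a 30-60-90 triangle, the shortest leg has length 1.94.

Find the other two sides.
In a 30-60-90 triangle the sides are in ratio 1 : √3 : 2 (short leg : long leg : hypotenuse).
Long leg = 1.94·√3 ≈ 1.94·1.73205 ≈ 3.36018
Hypotenuse = 2·1.94 = 3.88

Long leg = 1.94√3 = 3.36, Hypotenuse = 3.88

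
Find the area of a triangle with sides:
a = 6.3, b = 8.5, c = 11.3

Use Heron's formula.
s = (6.3 + 8.5 + 11.3)/2 = 26.1/2 = 13.05
s − a = 6.75, s − b = 4.55, s − c = 1.75
s(s−a)(s−b)(s−c) = 13.05·6.75·4.55·1.75 ≈ 701.397
Area = √701.397 ≈ 26.4839

Area = 26.48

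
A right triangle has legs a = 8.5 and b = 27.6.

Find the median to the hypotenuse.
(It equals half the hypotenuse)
Hypotenuse c = √(a² + b²) = √(72.25 + 761.76) = √834.01 ≈ 28.8792
Median to hypotenuse = c/2 ≈ 28.8792/2 ≈ 14.4396

Median = 14.44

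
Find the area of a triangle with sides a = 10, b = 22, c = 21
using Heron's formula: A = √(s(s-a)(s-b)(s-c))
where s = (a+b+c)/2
s = (10 + 22 + 21)/2 = 53/2 = 26.5
s − a = 16.5, s − b = 4.5, s − c = 5.5
s(s−a)(s−b)(s−c) = 26.5·16.5·4.5·5.5 = 10821.9375
Area = √10821.9375 ≈ 104.029

s = 26.5, Area = 104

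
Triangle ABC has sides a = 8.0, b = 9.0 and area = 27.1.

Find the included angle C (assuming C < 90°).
Area = ½·a·b·sin(C)  ⇒  sin(C) = 2·Area/(a·b) = 2·27.1/(8.0·9.0) = 54.2/72 ≈ 0.752778
C = arcsin(0.752778) ≈ 48.8316° (taking the acute solution since C < 90°)

C = 48.83°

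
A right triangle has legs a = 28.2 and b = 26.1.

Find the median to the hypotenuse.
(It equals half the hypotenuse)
Hypotenuse c = √(a² + b²) = √(795.24 + 681.21) = √1476.45 ≈ 38.4246
Median to hypotenuse = c/2 ≈ 38.4246/2 ≈ 19.2123

Median = 19.21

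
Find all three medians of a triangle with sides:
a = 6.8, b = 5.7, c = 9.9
Median formula: m_a = ½√(2b² + 2c² − a²) (and cyclically). a² = 46.24, b² = 32.49, c² = 98.01.
m_a = ½√(2·32.49 + 2·98.01 − 46.24) = ½√214.76 ≈ ½·14.6547 ≈ 7.32735
m_b = ½√(2·46.24 + 2·98.01 − 32.49) = ½√256.01 ≈ ½·16.0003 ≈ 8.00016
m_c = ½√(2·46.24 + 2·32.49 − 98.01) = ½√59.45 ≈ ½·7.71038 ≈ 3.85519

m_a = 7.327, m_b = 8, m_c = 3.855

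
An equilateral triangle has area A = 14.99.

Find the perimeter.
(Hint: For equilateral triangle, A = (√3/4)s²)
A = (√3/4)s²  ⇒  s² = 4A/√3 = 4·14.99/√3 = 59.96/1.73205 ≈ 34.6179
s ≈ √34.6179 ≈ 5.8837
Perimeter = 3s ≈ 3·5.8837 ≈ 17.6511

Perimeter = 17.65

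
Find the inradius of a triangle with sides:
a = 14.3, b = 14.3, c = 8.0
r = Area/s where s is the semi-perimeter.
s = (14.3 + 14.3 + 8.0)/2 = 36.6/2 = 18.3
Area = √(s(s−a)(s−b)(s−c)) = √(18.3·4·4·10.3) ≈ √3015.84 ≈ 54.9167
r ≈ 54.9167/18.3 ≈ 3.00091

r = 3.001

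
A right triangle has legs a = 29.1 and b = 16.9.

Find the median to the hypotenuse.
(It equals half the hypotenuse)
Hypotenuse c = √(a² + b²) = √(846.81 + 285.61) = √1132.42 ≈ 33.6514
Median to hypotenuse = c/2 ≈ 33.6514/2 ≈ 16.8257

Median = 16.83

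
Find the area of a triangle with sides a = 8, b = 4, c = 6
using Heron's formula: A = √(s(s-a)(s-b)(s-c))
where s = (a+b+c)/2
s = (8 + 4 + 6)/2 = 18/2 = 9
s − a = 1, s − b = 5, s − c = 3
s(s−a)(s−b)(s−c) = 9·1·5·3 = 135
Area = √135 ≈ 11.619

s = 9.0, Area = 11.62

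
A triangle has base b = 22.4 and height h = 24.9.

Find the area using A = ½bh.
A = ½·b·h = ½·22.4·24.9 = ½·557.76 = 278.88

Area = 278.88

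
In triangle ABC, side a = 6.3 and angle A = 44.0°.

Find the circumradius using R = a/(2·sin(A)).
R = a/(2·sin(A)) = 6.3/(2·sin(44.0°))
sin(44.0°) ≈ 0.694658
R ≈ 6.3/(2·0.694658) = 6.3/1.38932 ≈ 4.5346

R = 4.535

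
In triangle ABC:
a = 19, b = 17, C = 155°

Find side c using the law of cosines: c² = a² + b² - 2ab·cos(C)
c² = 19² + 17² − 2·19·17·cos(155°)
cos(155°) ≈ -0.906308
c² ≈ 361 + 289 − 646·(-0.906308) ≈ 650 + 585.475 ≈ 1235.47
c ≈ √1235.47 ≈ 35.1493

c = 35.15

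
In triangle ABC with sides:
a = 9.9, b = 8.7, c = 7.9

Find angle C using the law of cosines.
c² = a² + b² − 2ab·cos(C)  ⇒  cos(C) = (a² + b² − c²)/(2ab)
cos(C) = (9.9² + 8.7² − 7.9²)/(2·9.9·8.7) = (98.01 + 75.69 − 62.41)/172.26 = 111.29/172.26 ≈ 0.646058
C = arccos(0.646058) ≈ 49.7549°

C = 49.75°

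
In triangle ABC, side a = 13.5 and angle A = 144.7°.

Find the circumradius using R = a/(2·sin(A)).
R = a/(2·sin(A)) = 13.5/(2·sin(144.7°))
sin(144.7°) ≈ 0.577858
R ≈ 13.5/(2·0.577858) = 13.5/1.15572 ≈ 11.6811

R = 11.68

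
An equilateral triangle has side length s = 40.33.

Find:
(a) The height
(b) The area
(a) The height splits the triangle into two 30-60-90 halves: h = s·√3/2 = 40.33·1.73205/2 ≈ 69.8536/2 ≈ 34.9268
(b) Area = (√3/4)·s² = (√3/4)·40.33² = (√3/4)·1626.5089 ≈ 0.433013·1626.5089 ≈ 704.299

Height = 34.93, Area = 704.3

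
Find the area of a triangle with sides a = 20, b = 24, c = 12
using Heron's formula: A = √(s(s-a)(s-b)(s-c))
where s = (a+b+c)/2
s = (20 + 24 + 12)/2 = 56/2 = 28
s − a = 8, s − b = 4, s − c = 16
s(s−a)(s−b)(s−c) = 28·8·4·16 = 14336
Area = √14336 ≈ 119.733

s = 28.0, Area = 119.7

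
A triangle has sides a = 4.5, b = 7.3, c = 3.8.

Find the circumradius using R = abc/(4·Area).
First find the area with Heron's formula.
s = (4.5 + 7.3 + 3.8)/2 = 7.8
Area = √(s(s−a)(s−b)(s−c)) = √(7.8·3.3·0.5·4) ≈ √51.48 ≈ 7.17496
abc = 4.5·7.3·3.8 = 124.83
R = abc/(4·Area) ≈ 124.83/(4·7.17496) = 124.83/28.6998 ≈ 4.3495

R = 4.35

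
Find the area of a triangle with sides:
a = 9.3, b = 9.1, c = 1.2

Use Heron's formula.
s = (9.3 + 9.1 + 1.2)/2 = 19.6/2 = 9.8
s − a = 0.5, s − b = 0.7, s − c = 8.6
s(s−a)(s−b)(s−c) = 9.8·0.5·0.7·8.6 ≈ 29.498
Area = √29.498 ≈ 5.43121

Area = 5.431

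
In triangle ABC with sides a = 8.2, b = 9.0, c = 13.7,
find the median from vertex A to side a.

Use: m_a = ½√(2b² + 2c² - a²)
m_a = ½√(2·9.0² + 2·13.7² − 8.2²) = ½√(2·81 + 2·187.69 − 67.24) = ½√(162 + 375.38 − 67.24) = ½√470.14
√470.14 ≈ 21.6827, so m_a ≈ 10.8414

m_a = 10.84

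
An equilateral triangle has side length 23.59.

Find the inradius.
r = Area/s with s the semi-perimeter.
Area = (√3/4)·23.59² = (√3/4)·556.4881 ≈ 0.433013·556.4881 ≈ 240.966
s = 3·23.59/2 = 35.385
r ≈ 240.966/35.385 ≈ 6.80985
(Equivalently r = side/(2√3) = 23.59/3.4641 ≈ 6.80985.)

r = 6.81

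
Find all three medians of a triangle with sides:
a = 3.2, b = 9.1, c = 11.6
Median formula: m_a = ½√(2b² + 2c² − a²) (and cyclically). a² = 10.24, b² = 82.81, c² = 134.56.
m_a = ½√(2·82.81 + 2·134.56 − 10.24) = ½√424.5 ≈ ½·20.6034 ≈ 10.3017
m_b = ½√(2·10.24 + 2·134.56 − 82.81) = ½√206.79 ≈ ½·14.3802 ≈ 7.1901
m_c = ½√(2·10.24 + 2·82.81 − 134.56) = ½√51.54 ≈ ½·7.17914 ≈ 3.58957

m_a = 10.3, m_b = 7.19, m_c = 3.59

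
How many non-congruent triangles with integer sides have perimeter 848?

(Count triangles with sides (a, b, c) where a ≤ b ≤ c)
Let a ≤ b ≤ c with a + b + c = 848. The only binding inequality is a + b > c, i.e. 848 − c > c, so c < 848/2; and c ≥ 848/3 since c is the largest side.
So 283 ≤ c ≤ 423. For each c, b runs from ⌈(848 − c)/2⌉ up to c (then a = 848 − b − c satisfies 1 ≤ a ≤ b automatically), giving c − ⌈(848 − c)/2⌉ + 1 choices.
Summing over c: 1 + 3 + 4 + 6 + … + 210 + 211  (141 terms, c = 283, …, 423) = 14981
Check (closed form: nearest integer to p²/48 for even p, (p+3)²/48 for odd p): 848²/48 = 719104/48 ≈ 14981.33 → 14981

14981 triangles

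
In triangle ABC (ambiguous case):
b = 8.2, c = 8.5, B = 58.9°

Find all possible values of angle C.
b/sin(B) = c/sin(C)  ⇒  sin(C) = c·sin(B)/b = 8.5·sin(58.9°)/8.2
sin(58.9°) ≈ 0.856267
sin(C) ≈ 8.5·0.856267/8.2 ≈ 7.27827/8.2 ≈ 0.887594
Candidate 1: C₁ = arcsin(0.887594) ≈ 62.5724°  →  A = 180° − 58.9° − 62.5724° ≈ 58.5276° > 0, valid
Candidate 2: C₂ = 180° − C₁ ≈ 117.428°  →  A = 180° − 58.9° − 117.428° ≈ 3.67244° > 0, valid

C = 62.57° or C = 117.4° (two solutions)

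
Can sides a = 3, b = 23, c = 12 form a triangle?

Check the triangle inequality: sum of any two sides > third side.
a + b vs c: 3 + 23 = 26 > 12  ✓
a + c vs b: 3 + 12 = 15 ≤ 23  ✗
b + c vs a: 23 + 12 = 35 > 3  ✓

No: 3 + 12 = 15 is not > 23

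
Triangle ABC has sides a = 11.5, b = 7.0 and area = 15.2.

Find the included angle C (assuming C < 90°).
Area = ½·a·b·sin(C)  ⇒  sin(C) = 2·Area/(a·b) = 2·15.2/(11.5·7.0) = 30.4/80.5 ≈ 0.37764
C = arcsin(0.37764) ≈ 22.1876° (taking the acute solution since C < 90°)

C = 22.19°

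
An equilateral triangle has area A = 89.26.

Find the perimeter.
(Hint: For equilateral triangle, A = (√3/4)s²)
A = (√3/4)s²  ⇒  s² = 4A/√3 = 4·89.26/√3 = 357.04/1.73205 ≈ 206.137
s ≈ √206.137 ≈ 14.3575
Perimeter = 3s ≈ 3·14.3575 ≈ 43.0724

Perimeter = 43.07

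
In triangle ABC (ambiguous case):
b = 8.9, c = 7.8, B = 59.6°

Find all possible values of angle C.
b/sin(B) = c/sin(C)  ⇒  sin(C) = c·sin(B)/b = 7.8·sin(59.6°)/8.9
sin(59.6°) ≈ 0.862514
sin(C) ≈ 7.8·0.862514/8.9 ≈ 6.72761/8.9 ≈ 0.755911
Candidate 1: C₁ = arcsin(0.755911) ≈ 49.105°  →  A = 180° − 59.6° − 49.105° ≈ 71.295° > 0, valid
Candidate 2: C₂ = 180° − C₁ ≈ 130.895°  →  A = 180° − 59.6° − 130.895° ≈ -10.495° ≤ 0, not a valid triangle

C = 49.11° (one solution)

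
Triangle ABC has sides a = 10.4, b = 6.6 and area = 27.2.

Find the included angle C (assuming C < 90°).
Area = ½·a·b·sin(C)  ⇒  sin(C) = 2·Area/(a·b) = 2·27.2/(10.4·6.6) = 54.4/68.64 ≈ 0.792541
C = arcsin(0.792541) ≈ 52.4236° (taking the acute solution since C < 90°)

C = 52.42°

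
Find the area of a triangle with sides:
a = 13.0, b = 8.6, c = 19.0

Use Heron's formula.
s = (13.0 + 8.6 + 19.0)/2 = 40.6/2 = 20.3
s − a = 7.3, s − b = 11.7, s − c = 1.3
s(s−a)(s−b)(s−c) = 20.3·7.3·11.7·1.3 ≈ 2253.97
Area = √2253.97 ≈ 47.476

Area = 47.48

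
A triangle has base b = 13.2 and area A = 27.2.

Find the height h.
A = ½·b·h  ⇒  h = 2A/b = 2·27.2/13.2 = 54.4/13.2 ≈ 4.12121

h = 4.121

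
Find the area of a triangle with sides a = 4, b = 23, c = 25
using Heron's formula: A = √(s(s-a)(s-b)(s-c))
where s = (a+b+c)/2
s = (4 + 23 + 25)/2 = 52/2 = 26
s − a = 22, s − b = 3, s − c = 1
s(s−a)(s−b)(s−c) = 26·22·3·1 = 1716
Area = √1716 ≈ 41.4246

s = 26.0, Area = 41.42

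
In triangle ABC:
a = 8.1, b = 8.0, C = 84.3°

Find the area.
Two sides and the included angle (SAS): A = ½·a·b·sin(C) = ½·8.1·8.0·sin(84.3°)
sin(84.3°) ≈ 0.995056
A ≈ ½·64.8·0.995056 = 32.4·0.995056 ≈ 32.2398

Area = 32.24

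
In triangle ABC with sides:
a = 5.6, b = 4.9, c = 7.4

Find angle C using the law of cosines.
c² = a² + b² − 2ab·cos(C)  ⇒  cos(C) = (a² + b² − c²)/(2ab)
cos(C) = (5.6² + 4.9² − 7.4²)/(2·5.6·4.9) = (31.36 + 24.01 − 54.76)/54.88 = 0.61/54.88 ≈ 0.0111152
C = arccos(0.0111152) ≈ 89.3631°

C = 89.36°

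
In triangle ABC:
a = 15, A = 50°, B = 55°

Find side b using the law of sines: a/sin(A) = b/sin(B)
a/sin(A) = b/sin(B)  ⇒  b = a·sin(B)/sin(A) = 15·sin(55°)/sin(50°)
sin(55°) ≈ 0.819152, sin(50°) ≈ 0.766044
b ≈ 15·0.819152/0.766044 ≈ 12.2873/0.766044 ≈ 16.0399

b = 16.04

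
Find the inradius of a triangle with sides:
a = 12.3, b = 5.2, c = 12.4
r = Area/s where s is the semi-perimeter.
s = (12.3 + 5.2 + 12.4)/2 = 29.9/2 = 14.95
Area = √(s(s−a)(s−b)(s−c)) = √(14.95·2.65·9.75·2.55) ≈ √984.99 ≈ 31.3846
r ≈ 31.3846/14.95 ≈ 2.0993

r = 2.099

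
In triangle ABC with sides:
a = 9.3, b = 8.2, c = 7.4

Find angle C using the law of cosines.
c² = a² + b² − 2ab·cos(C)  ⇒  cos(C) = (a² + b² − c²)/(2ab)
cos(C) = (9.3² + 8.2² − 7.4²)/(2·9.3·8.2) = (86.49 + 67.24 − 54.76)/152.52 = 98.97/152.52 ≈ 0.648899
C = arccos(0.648899) ≈ 49.5414°

C = 49.54°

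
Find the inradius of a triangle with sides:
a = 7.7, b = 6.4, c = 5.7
r = Area/s where s is the semi-perimeter.
s = (7.7 + 6.4 + 5.7)/2 = 19.8/2 = 9.9
Area = √(s(s−a)(s−b)(s−c)) = √(9.9·2.2·3.5·4.2) ≈ √320.166 ≈ 17.8932
r ≈ 17.8932/9.9 ≈ 1.80739

r = 1.807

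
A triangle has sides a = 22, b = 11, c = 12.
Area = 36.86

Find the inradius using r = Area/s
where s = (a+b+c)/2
s = (22 + 11 + 12)/2 = 45/2 = 22.5
r = Area/s = 36.86/22.5 ≈ 1.63822

r = 1.638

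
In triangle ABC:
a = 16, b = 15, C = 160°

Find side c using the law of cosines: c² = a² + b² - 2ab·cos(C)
c² = 16² + 15² − 2·16·15·cos(160°)
cos(160°) ≈ -0.939693
c² ≈ 256 + 225 − 480·(-0.939693) ≈ 481 + 451.052 ≈ 932.052
c ≈ √932.052 ≈ 30.5295

c = 30.53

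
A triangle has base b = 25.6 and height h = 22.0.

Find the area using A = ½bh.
A = ½·b·h = ½·25.6·22.0 = ½·563.2 = 281.6

Area = 281.6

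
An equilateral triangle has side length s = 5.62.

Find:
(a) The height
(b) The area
(a) The height splits the triangle into two 30-60-90 halves: h = s·√3/2 = 5.62·1.73205/2 ≈ 9.73413/2 ≈ 4.86706
(b) Area = (√3/4)·s² = (√3/4)·5.62² = (√3/4)·31.5844 ≈ 0.433013·31.5844 ≈ 13.6764

Height = 4.867, Area = 13.68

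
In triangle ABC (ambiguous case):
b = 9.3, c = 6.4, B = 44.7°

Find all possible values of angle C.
b/sin(B) = c/sin(C)  ⇒  sin(C) = c·sin(B)/b = 6.4·sin(44.7°)/9.3
sin(44.7°) ≈ 0.703395
sin(C) ≈ 6.4·0.703395/9.3 ≈ 4.50173/9.3 ≈ 0.484057
Candidate 1: C₁ = arcsin(0.484057) ≈ 28.9507°  →  A = 180° − 44.7° − 28.9507° ≈ 106.349° > 0, valid
Candidate 2: C₂ = 180° − C₁ ≈ 151.049°  →  A = 180° − 44.7° − 151.049° ≈ -15.7493° ≤ 0, not a valid triangle

C = 28.95° (one solution)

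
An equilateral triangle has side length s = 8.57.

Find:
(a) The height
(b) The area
(a) The height splits the triangle into two 30-60-90 halves: h = s·√3/2 = 8.57·1.73205/2 ≈ 14.8437/2 ≈ 7.42184
(b) Area = (√3/4)·s² = (√3/4)·8.57² = (√3/4)·73.4449 ≈ 0.433013·73.4449 ≈ 31.8026

Height = 7.422, Area = 31.8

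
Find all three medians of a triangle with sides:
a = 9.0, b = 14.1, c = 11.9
Median formula: m_a = ½√(2b² + 2c² − a²) (and cyclically). a² = 81, b² = 198.81, c² = 141.61.
m_a = ½√(2·198.81 + 2·141.61 − 81) = ½√599.84 ≈ ½·24.4916 ≈ 12.2458
m_b = ½√(2·81 + 2·141.61 − 198.81) = ½√246.41 ≈ ½·15.6975 ≈ 7.84873
m_c = ½√(2·81 + 2·198.81 − 141.61) = ½√418.01 ≈ ½·20.4453 ≈ 10.2226

m_a = 12.25, m_b = 7.849, m_c = 10.22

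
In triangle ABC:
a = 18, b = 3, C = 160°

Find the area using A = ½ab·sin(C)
A = ½·a·b·sin(C) = ½·18·3·sin(160°)
sin(160°) ≈ 0.34202
A ≈ ½·54·0.34202 = 27·0.34202 ≈ 9.23454

Area = 9.235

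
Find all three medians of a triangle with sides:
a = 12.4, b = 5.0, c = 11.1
Median formula: m_a = ½√(2b² + 2c² − a²) (and cyclically). a² = 153.76, b² = 25, c² = 123.21.
m_a = ½√(2·25 + 2·123.21 − 153.76) = ½√142.66 ≈ ½·11.944 ≈ 5.97202
m_b = ½√(2·153.76 + 2·123.21 − 25) = ½√528.94 ≈ ½·22.9987 ≈ 11.4993
m_c = ½√(2·153.76 + 2·25 − 123.21) = ½√234.31 ≈ ½·15.3072 ≈ 7.65359

m_a = 5.972, m_b = 11.5, m_c = 7.654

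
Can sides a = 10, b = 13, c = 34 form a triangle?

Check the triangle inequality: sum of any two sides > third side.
a + b vs c: 10 + 13 = 23 ≤ 34  ✗
a + c vs b: 10 + 34 = 44 > 13  ✓
b + c vs a: 13 + 34 = 47 > 10  ✓

No: 10 + 13 = 23 is not > 34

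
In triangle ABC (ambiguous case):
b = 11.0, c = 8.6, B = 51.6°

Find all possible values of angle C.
b/sin(B) = c/sin(C)  ⇒  sin(C) = c·sin(B)/b = 8.6·sin(51.6°)/11.0
sin(51.6°) ≈ 0.783693
sin(C) ≈ 8.6·0.783693/11.0 ≈ 6.73976/11.0 ≈ 0.612706
Candidate 1: C₁ = arcsin(0.612706) ≈ 37.7854°  →  A = 180° − 51.6° − 37.7854° ≈ 90.6146° > 0, valid
Candidate 2: C₂ = 180° − C₁ ≈ 142.215°  →  A = 180° − 51.6° − 142.215° ≈ -13.8146° ≤ 0, not a valid triangle

C = 37.79° (one solution)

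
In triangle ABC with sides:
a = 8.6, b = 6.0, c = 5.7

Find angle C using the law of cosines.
c² = a² + b² − 2ab·cos(C)  ⇒  cos(C) = (a² + b² − c²)/(2ab)
cos(C) = (8.6² + 6.0² − 5.7²)/(2·8.6·6.0) = (73.96 + 36 − 32.49)/103.2 = 77.47/103.2 ≈ 0.750678
C = arccos(0.750678) ≈ 41.3508°

C = 41.35°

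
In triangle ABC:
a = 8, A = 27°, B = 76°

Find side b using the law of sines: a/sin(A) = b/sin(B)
a/sin(A) = b/sin(B)  ⇒  b = a·sin(B)/sin(A) = 8·sin(76°)/sin(27°)
sin(76°) ≈ 0.970296, sin(27°) ≈ 0.45399
b ≈ 8·0.970296/0.45399 ≈ 7.76237/0.45399 ≈ 17.0981

b = 17.1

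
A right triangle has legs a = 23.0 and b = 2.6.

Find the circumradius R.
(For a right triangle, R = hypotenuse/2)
Hypotenuse c = √(a² + b²) = √(529 + 6.76) = √535.76 ≈ 23.1465
R = c/2 ≈ 23.1465/2 ≈ 11.5732

R = 11.57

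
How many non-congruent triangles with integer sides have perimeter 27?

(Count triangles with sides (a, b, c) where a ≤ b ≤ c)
Let a ≤ b ≤ c with a + b + c = 27. The only binding inequality is a + b > c, i.e. 27 − c > c, so c < 27/2; and c ≥ 27/3 since c is the largest side.
So 9 ≤ c ≤ 13. For each c, b runs from ⌈(27 − c)/2⌉ up to c (then a = 27 − b − c satisfies 1 ≤ a ≤ b automatically), giving c − ⌈(27 − c)/2⌉ + 1 choices.
Summing over c: 1 + 2 + 4 + 5 + 7 = 19
Check (closed form: nearest integer to p²/48 for even p, (p+3)²/48 for odd p): (27+3)²/48 = 30²/48 = 900/48 ≈ 18.75 → 19

19 triangles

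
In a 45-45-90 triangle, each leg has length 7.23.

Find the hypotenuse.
In a 45-45-90 triangle the sides are in ratio 1 : 1 : √2, so hypotenuse = leg·√2.
Hypotenuse = 7.23·√2 ≈ 7.23·1.41421 ≈ 10.2248

Hypotenuse = 7.23√2 = 10.22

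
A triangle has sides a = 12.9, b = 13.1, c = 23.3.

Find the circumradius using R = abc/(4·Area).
First find the area with Heron's formula.
s = (12.9 + 13.1 + 23.3)/2 = 24.65
Area = √(s(s−a)(s−b)(s−c)) = √(24.65·11.75·11.55·1.35) ≈ √4516.17 ≈ 67.2025
abc = 12.9·13.1·23.3 = 3937.467
R = abc/(4·Area) ≈ 3937.467/(4·67.2025) = 3937.467/268.81 ≈ 14.6478

R = 14.65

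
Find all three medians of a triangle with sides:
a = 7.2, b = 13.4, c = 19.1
Median formula: m_a = ½√(2b² + 2c² − a²) (and cyclically). a² = 51.84, b² = 179.56, c² = 364.81.
m_a = ½√(2·179.56 + 2·364.81 − 51.84) = ½√1036.9 ≈ ½·32.2009 ≈ 16.1005
m_b = ½√(2·51.84 + 2·364.81 − 179.56) = ½√653.74 ≈ ½·25.5683 ≈ 12.7842
m_c = ½√(2·51.84 + 2·179.56 − 364.81) = ½√97.99 ≈ ½·9.89899 ≈ 4.94949

m_a = 16.1, m_b = 12.78, m_c = 4.949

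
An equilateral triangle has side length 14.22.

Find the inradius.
r = Area/s with s the semi-perimeter.
Area = (√3/4)·14.22² = (√3/4)·202.2084 ≈ 0.433013·202.2084 ≈ 87.5588
s = 3·14.22/2 = 21.33
r ≈ 87.5588/21.33 ≈ 4.10496
(Equivalently r = side/(2√3) = 14.22/3.4641 ≈ 4.10496.)

r = 4.105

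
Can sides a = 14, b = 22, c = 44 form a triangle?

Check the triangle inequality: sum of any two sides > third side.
a + b vs c: 14 + 22 = 36 ≤ 44  ✗
a + c vs b: 14 + 44 = 58 > 22  ✓
b + c vs a: 22 + 44 = 66 > 14  ✓

No: 14 + 22 = 36 is not > 44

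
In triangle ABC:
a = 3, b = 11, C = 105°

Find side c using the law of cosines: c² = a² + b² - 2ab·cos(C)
c² = 3² + 11² − 2·3·11·cos(105°)
cos(105°) ≈ -0.258819
c² ≈ 9 + 121 − 66·(-0.258819) ≈ 130 + 17.0821 ≈ 147.082
c ≈ √147.082 ≈ 12.1277

c = 12.13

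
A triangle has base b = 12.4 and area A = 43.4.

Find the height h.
A = ½·b·h  ⇒  h = 2A/b = 2·43.4/12.4 = 86.8/12.4 ≈ 7

h = 7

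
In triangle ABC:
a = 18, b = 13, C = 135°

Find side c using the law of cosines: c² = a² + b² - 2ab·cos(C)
c² = 18² + 13² − 2·18·13·cos(135°)
cos(135°) ≈ -0.707107
c² ≈ 324 + 169 − 468·(-0.707107) ≈ 493 + 330.926 ≈ 823.926
c ≈ √823.926 ≈ 28.7041

c = 28.7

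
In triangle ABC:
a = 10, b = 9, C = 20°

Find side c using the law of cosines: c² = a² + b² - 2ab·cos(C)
c² = 10² + 9² − 2·10·9·cos(20°)
cos(20°) ≈ 0.939693
c² ≈ 100 + 81 − 180·(0.939693) ≈ 181 − 169.145 ≈ 11.8553
c ≈ √11.8553 ≈ 3.44316

c = 3.443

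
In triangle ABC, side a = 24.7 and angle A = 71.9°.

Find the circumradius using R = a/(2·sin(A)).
R = a/(2·sin(A)) = 24.7/(2·sin(71.9°))
sin(71.9°) ≈ 0.950516
R ≈ 24.7/(2·0.950516) = 24.7/1.90103 ≈ 12.9929

R = 12.99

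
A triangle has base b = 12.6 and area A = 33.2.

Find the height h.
A = ½·b·h  ⇒  h = 2A/b = 2·33.2/12.6 = 66.4/12.6 ≈ 5.26984

h = 5.27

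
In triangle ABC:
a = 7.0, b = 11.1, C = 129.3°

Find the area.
Two sides and the included angle (SAS): A = ½·a·b·sin(C) = ½·7.0·11.1·sin(129.3°)
sin(129.3°) ≈ 0.77384
A ≈ ½·77.7·0.77384 = 38.85·0.77384 ≈ 30.0637

Area = 30.06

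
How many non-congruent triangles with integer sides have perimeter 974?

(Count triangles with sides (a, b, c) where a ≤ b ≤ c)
Let a ≤ b ≤ c with a + b + c = 974. The only binding inequality is a + b > c, i.e. 974 − c > c, so c < 974/2; and c ≥ 974/3 since c is the largest side.
So 325 ≤ c ≤ 486. For each c, b runs from ⌈(974 − c)/2⌉ up to c (then a = 974 − b − c satisfies 1 ≤ a ≤ b automatically), giving c − ⌈(974 − c)/2⌉ + 1 choices.
Summing over c: 1 + 3 + 4 + 6 + … + 241 + 243  (162 terms, c = 325, …, 486) = 19764
Check (closed form: nearest integer to p²/48 for even p, (p+3)²/48 for odd p): 974²/48 = 948676/48 ≈ 19764.08 → 19764

19764 triangles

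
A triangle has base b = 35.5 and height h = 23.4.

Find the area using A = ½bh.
A = ½·b·h = ½·35.5·23.4 = ½·830.7 = 415.35

Area = 415.35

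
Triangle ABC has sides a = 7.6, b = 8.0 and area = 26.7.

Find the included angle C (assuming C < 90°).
Area = ½·a·b·sin(C)  ⇒  sin(C) = 2·Area/(a·b) = 2·26.7/(7.6·8.0) = 53.4/60.8 ≈ 0.878289
C = arcsin(0.878289) ≈ 61.4367° (taking the acute solution since C < 90°)

C = 61.44°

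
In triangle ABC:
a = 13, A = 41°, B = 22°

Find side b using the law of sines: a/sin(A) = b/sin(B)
a/sin(A) = b/sin(B)  ⇒  b = a·sin(B)/sin(A) = 13·sin(22°)/sin(41°)
sin(22°) ≈ 0.374607, sin(41°) ≈ 0.656059
b ≈ 13·0.374607/0.656059 ≈ 4.86989/0.656059 ≈ 7.42294

b = 7.423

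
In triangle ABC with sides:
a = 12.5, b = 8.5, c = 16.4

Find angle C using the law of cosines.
c² = a² + b² − 2ab·cos(C)  ⇒  cos(C) = (a² + b² − c²)/(2ab)
cos(C) = (12.5² + 8.5² − 16.4²)/(2·12.5·8.5) = (156.25 + 72.25 − 268.96)/212.5 = -40.46/212.5 ≈ -0.1904
C = arccos(-0.1904) ≈ 100.976°

C = 101°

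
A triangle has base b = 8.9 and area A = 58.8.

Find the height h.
A = ½·b·h  ⇒  h = 2A/b = 2·58.8/8.9 = 117.6/8.9 ≈ 13.2135

h = 13.21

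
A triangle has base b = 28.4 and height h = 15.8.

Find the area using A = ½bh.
A = ½·b·h = ½·28.4·15.8 = ½·448.72 = 224.36

Area = 224.36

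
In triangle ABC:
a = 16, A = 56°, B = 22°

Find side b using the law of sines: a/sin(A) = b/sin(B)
a/sin(A) = b/sin(B)  ⇒  b = a·sin(B)/sin(A) = 16·sin(22°)/sin(56°)
sin(22°) ≈ 0.374607, sin(56°) ≈ 0.829038
b ≈ 16·0.374607/0.829038 ≈ 5.99371/0.829038 ≈ 7.22972

b = 7.23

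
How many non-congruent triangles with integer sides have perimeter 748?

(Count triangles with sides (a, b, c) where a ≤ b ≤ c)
Let a ≤ b ≤ c with a + b + c = 748. The only binding inequality is a + b > c, i.e. 748 − c > c, so c < 748/2; and c ≥ 748/3 since c is the largest side.
So 250 ≤ c ≤ 373. For each c, b runs from ⌈(748 − c)/2⌉ up to c (then a = 748 − b − c satisfies 1 ≤ a ≤ b automatically), giving c − ⌈(748 − c)/2⌉ + 1 choices.
Summing over c: 2 + 3 + 5 + 6 + … + 185 + 186  (124 terms, c = 250, …, 373) = 11656
Check (closed form: nearest integer to p²/48 for even p, (p+3)²/48 for odd p): 748²/48 = 559504/48 ≈ 11656.33 → 11656

11656 triangles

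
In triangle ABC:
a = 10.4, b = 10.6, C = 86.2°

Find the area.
Two sides and the included angle (SAS): A = ½·a·b·sin(C) = ½·10.4·10.6·sin(86.2°)
sin(86.2°) ≈ 0.997801
A ≈ ½·110.24·0.997801 = 55.12·0.997801 ≈ 54.9988

Area = 55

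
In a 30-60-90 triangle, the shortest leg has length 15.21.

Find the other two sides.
In a 30-60-90 triangle the sides are in ratio 1 : √3 : 2 (short leg : long leg : hypotenuse).
Long leg = 15.21·√3 ≈ 15.21·1.73205 ≈ 26.3445
Hypotenuse = 2·15.21 = 30.42

Long leg = 15.21√3 = 26.34, Hypotenuse = 30.42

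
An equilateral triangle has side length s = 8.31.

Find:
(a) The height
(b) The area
(a) The height splits the triangle into two 30-60-90 halves: h = s·√3/2 = 8.31·1.73205/2 ≈ 14.3933/2 ≈ 7.19667
(b) Area = (√3/4)·s² = (√3/4)·8.31² = (√3/4)·69.0561 ≈ 0.433013·69.0561 ≈ 29.9022

Height = 7.197, Area = 29.9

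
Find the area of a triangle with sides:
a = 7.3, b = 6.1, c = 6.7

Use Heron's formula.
s = (7.3 + 6.1 + 6.7)/2 = 20.1/2 = 10.05
s − a = 2.75, s − b = 3.95, s − c = 3.35
s(s−a)(s−b)(s−c) = 10.05·2.75·3.95·3.35 ≈ 365.713
Area = √365.713 ≈ 19.1236

Area = 19.12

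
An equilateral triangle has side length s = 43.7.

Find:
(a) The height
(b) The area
(a) The height splits the triangle into two 30-60-90 halves: h = s·√3/2 = 43.7·1.73205/2 ≈ 75.6906/2 ≈ 37.8453
(b) Area = (√3/4)·s² = (√3/4)·43.7² = (√3/4)·1909.69 ≈ 0.433013·1909.69 ≈ 826.92

Height = 37.85, Area = 826.9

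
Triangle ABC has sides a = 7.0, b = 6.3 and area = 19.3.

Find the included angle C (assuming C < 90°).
Area = ½·a·b·sin(C)  ⇒  sin(C) = 2·Area/(a·b) = 2·19.3/(7.0·6.3) = 38.6/44.1 ≈ 0.875283
C = arcsin(0.875283) ≈ 61.0785° (taking the acute solution since C < 90°)

C = 61.08°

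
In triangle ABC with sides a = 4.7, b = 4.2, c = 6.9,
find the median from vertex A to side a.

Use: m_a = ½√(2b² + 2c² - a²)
m_a = ½√(2·4.2² + 2·6.9² − 4.7²) = ½√(2·17.64 + 2·47.61 − 22.09) = ½√(35.28 + 95.22 − 22.09) = ½√108.41
√108.41 ≈ 10.412, so m_a ≈ 5.20601

m_a = 5.206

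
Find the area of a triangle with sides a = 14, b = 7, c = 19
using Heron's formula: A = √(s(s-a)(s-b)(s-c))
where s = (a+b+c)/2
s = (14 + 7 + 19)/2 = 40/2 = 20
s − a = 6, s − b = 13, s − c = 1
s(s−a)(s−b)(s−c) = 20·6·13·1 = 1560
Area = √1560 ≈ 39.4968

s = 20.0, Area = 39.5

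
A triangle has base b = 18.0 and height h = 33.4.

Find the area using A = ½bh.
A = ½·b·h = ½·18.0·33.4 = ½·601.2 = 300.6

Area = 300.6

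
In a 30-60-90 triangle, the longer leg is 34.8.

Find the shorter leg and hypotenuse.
In a 30-60-90 triangle the sides are in ratio 1 : √3 : 2, so short leg = long leg/√3 and hypotenuse = 2·(short leg).
Short leg = 34.8/√3 ≈ 34.8/1.73205 ≈ 20.0918
Hypotenuse = 2·20.0918 ≈ 40.1836

Short leg = 20.09, Hypotenuse = 40.18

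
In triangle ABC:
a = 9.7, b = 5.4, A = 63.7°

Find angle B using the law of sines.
a/sin(A) = b/sin(B)  ⇒  sin(B) = b·sin(A)/a = 5.4·sin(63.7°)/9.7
sin(63.7°) ≈ 0.896486
sin(B) ≈ 5.4·0.896486/9.7 ≈ 4.84103/9.7 ≈ 0.499075
B = arcsin(0.499075) ≈ 29.9388°
(Since b ≤ a we need B ≤ A, so the obtuse alternative 180° − 29.9388° ≈ 150.061° is rejected.)

B = 29.94°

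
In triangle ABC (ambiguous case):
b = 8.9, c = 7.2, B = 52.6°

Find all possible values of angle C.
b/sin(B) = c/sin(C)  ⇒  sin(C) = c·sin(B)/b = 7.2·sin(52.6°)/8.9
sin(52.6°) ≈ 0.794415
sin(C) ≈ 7.2·0.794415/8.9 ≈ 5.71979/8.9 ≈ 0.642673
Candidate 1: C₁ = arcsin(0.642673) ≈ 39.9914°  →  A = 180° − 52.6° − 39.9914° ≈ 87.4086° > 0, valid
Candidate 2: C₂ = 180° − C₁ ≈ 140.009°  →  A = 180° − 52.6° − 140.009° ≈ -12.6086° ≤ 0, not a valid triangle

C = 39.99° (one solution)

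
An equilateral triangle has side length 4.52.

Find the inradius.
r = Area/s with s the semi-perimeter.
Area = (√3/4)·4.52² = (√3/4)·20.4304 ≈ 0.433013·20.4304 ≈ 8.84662
s = 3·4.52/2 = 6.78
r ≈ 8.84662/6.78 ≈ 1.30481
(Equivalently r = side/(2√3) = 4.52/3.4641 ≈ 1.30481.)

r = 1.305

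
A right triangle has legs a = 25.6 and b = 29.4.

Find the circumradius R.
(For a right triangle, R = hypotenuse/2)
Hypotenuse c = √(a² + b²) = √(655.36 + 864.36) = √1519.72 ≈ 38.9836
R = c/2 ≈ 38.9836/2 ≈ 19.4918

R = 19.49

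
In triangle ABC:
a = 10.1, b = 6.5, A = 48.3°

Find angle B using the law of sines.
a/sin(A) = b/sin(B)  ⇒  sin(B) = b·sin(A)/a = 6.5·sin(48.3°)/10.1
sin(48.3°) ≈ 0.746638
sin(B) ≈ 6.5·0.746638/10.1 ≈ 4.85315/10.1 ≈ 0.48051
B = arcsin(0.48051) ≈ 28.7187°
(Since b ≤ a we need B ≤ A, so the obtuse alternative 180° − 28.7187° ≈ 151.281° is rejected.)

B = 28.72°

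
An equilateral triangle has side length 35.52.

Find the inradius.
r = Area/s with s the semi-perimeter.
Area = (√3/4)·35.52² = (√3/4)·1261.6704 ≈ 0.433013·1261.6704 ≈ 546.319
s = 3·35.52/2 = 53.28
r ≈ 546.319/53.28 ≈ 10.2537
(Equivalently r = side/(2√3) = 35.52/3.4641 ≈ 10.2537.)

r = 10.25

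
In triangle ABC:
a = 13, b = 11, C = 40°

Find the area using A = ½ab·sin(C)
A = ½·a·b·sin(C) = ½·13·11·sin(40°)
sin(40°) ≈ 0.642788
A ≈ ½·143·0.642788 = 71.5·0.642788 ≈ 45.9593

Area = 45.96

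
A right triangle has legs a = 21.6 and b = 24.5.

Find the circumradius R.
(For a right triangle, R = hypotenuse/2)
Hypotenuse c = √(a² + b²) = √(466.56 + 600.25) = √1066.81 ≈ 32.6621
R = c/2 ≈ 32.6621/2 ≈ 16.331

R = 16.33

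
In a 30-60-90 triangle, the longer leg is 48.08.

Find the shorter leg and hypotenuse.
In a 30-60-90 triangle the sides are in ratio 1 : √3 : 2, so short leg = long leg/√3 and hypotenuse = 2·(short leg).
Short leg = 48.08/√3 ≈ 48.08/1.73205 ≈ 27.759
Hypotenuse = 2·27.759 ≈ 55.518

Short leg = 27.76, Hypotenuse = 55.52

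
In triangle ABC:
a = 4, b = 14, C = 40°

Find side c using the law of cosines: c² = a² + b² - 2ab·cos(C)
c² = 4² + 14² − 2·4·14·cos(40°)
cos(40°) ≈ 0.766044
c² ≈ 16 + 196 − 112·(0.766044) ≈ 212 − 85.797 ≈ 126.203
c ≈ √126.203 ≈ 11.234

c = 11.23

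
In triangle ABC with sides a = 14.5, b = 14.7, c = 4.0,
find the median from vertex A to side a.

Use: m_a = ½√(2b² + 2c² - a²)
m_a = ½√(2·14.7² + 2·4.0² − 14.5²) = ½√(2·216.09 + 2·16 − 210.25) = ½√(432.18 + 32 − 210.25) = ½√253.93
√253.93 ≈ 15.9352, so m_a ≈ 7.96759

m_a = 7.968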